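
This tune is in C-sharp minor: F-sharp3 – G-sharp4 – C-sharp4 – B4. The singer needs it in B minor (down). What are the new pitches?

From C-sharp down to B is a major second; apply that to each pitch.
F#3 -> E3
G#4 -> F#4
C#4 -> B3
B4 -> A4

E3 F#4 B3 A4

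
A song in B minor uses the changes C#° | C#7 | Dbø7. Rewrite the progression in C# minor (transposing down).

D#° D#7 Ebø7

B minor down to C# minor is a minor seventh; each chord root moves by that interval while the quality stays the same.
C#°: root C# down a minor seventh → D#, giving D#°.
C#7: root C# down a minor seventh → D#, giving D#7.
Dbø7: root Db down a minor seventh → Eb, giving Ebø7.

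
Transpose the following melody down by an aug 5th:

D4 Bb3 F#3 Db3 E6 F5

D4 becomes Gb3
Bb3 becomes Ebb3
F#3 becomes Bb2
Db3 becomes Gbb2
E6 becomes Ab5
F5 becomes Bbb4

Gb3 Ebb3 Bb2 Gbb2 Ab5 Bbb4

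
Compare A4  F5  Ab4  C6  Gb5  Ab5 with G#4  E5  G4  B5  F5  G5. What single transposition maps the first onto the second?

down a minor second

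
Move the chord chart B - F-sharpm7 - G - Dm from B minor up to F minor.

B minor up to F minor is a diminished fifth; each chord root moves by that interval while the quality stays the same.
B: root B up a diminished fifth → F, giving F.
F-sharpm7: root F-sharp up a diminished fifth → C, giving Cm7.
G: root G up a diminished fifth → Db, giving Db.
Dm: root D up a diminished fifth → Ab, giving Abm.

F Cm7 Db Abm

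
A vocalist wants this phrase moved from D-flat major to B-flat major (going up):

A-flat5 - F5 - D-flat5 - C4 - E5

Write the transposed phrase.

F6 D6 Bb5 A4 C#6

D-flat major to B-flat major up is a major sixth, so every note moves up by that interval.
Ab5 → F6
F5 → D6
Db5 → Bb5
C4 → A4
E5 → C#6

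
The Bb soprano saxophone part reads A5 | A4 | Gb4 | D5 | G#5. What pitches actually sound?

G5 G4 Fb4 C5 F#5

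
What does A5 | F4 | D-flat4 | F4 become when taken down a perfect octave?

A4 F3 Db3 F3

A perfect octave down from A5 gives A4.
F4 down a perfect octave is F3.
A perfect octave down from Db4 gives Db3.
F4: an octave down reaches F, and 12 semitones makes it F3.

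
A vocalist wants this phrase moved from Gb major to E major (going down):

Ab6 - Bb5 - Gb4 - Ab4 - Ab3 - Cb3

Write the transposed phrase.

Gb major to E major down is a diminished third, so every note moves down by that interval.
Ab6 → F#6
Bb5 → G#5
Gb4 → E4
Ab4 → F#4
Ab3 → F#3
Cb3 → A2

F#6 G#5 E4 F#4 F#3 A2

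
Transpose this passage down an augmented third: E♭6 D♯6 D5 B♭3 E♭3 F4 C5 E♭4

Cbb6 Bb5 Bbb4 Gbb3 Cbb3 Dbb4 Abb4 Cbb4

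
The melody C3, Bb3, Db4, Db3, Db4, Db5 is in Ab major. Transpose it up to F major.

Ab major to F major up is a major sixth, so every note moves up by that interval.
C3 → A3
Bb3 → G4
Db4 → Bb4
Db3 → Bb3
Db4 → Bb4
Db5 → Bb5

A3 G4 Bb4 Bb3 Bb4 Bb5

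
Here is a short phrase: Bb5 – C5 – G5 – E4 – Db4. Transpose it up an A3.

An augmented third up from Bb5 gives D#6.
C5 up an augmented third is E#5.
G5: a third up reaches B, and 5 semitones makes it B#5.
E4 up an augmented third is G##4.
Db4 up an augmented third is F#4.

D#6 E#5 B#5 G##4 F#4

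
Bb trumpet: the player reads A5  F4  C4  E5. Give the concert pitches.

Written C4 on the Bb trumpet sounds as Bb3, a major second lower; apply that shift to every note.
A5 gives G5
F4 gives Eb4
C4 gives Bb3
E5 gives D5

G5 Eb4 Bb3 D5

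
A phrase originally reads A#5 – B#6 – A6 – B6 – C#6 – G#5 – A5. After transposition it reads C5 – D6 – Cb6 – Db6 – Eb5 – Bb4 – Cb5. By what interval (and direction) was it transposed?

down an augmented sixth

From A#5 to C5 is 6 letter names — a sixth of some quality.
C5 to A#5 is 10 semitones, which makes it an augmented sixth; the second version is lower, so the direction is down.
Checking another pair — A5 → Cb5 — gives the same interval.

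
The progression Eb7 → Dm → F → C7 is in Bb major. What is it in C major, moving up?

F7 Em G D7

Bb major up to C major is a major second; each chord root moves by that interval while the quality stays the same.
Eb7: root Eb up a major second → F, giving F7.
Dm: root D up a major second → E, giving Em.
F: root F up a major second → G, giving G.
C7: root C up a major second → D, giving D7.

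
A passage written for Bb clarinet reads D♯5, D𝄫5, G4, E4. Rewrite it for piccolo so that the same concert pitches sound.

C#4 Cbb4 F3 D3

First find concert pitch: the Bb clarinet sounds a major second below written, so D♯5 D𝄫5 G4 E4 sounds C#5 Cbb5 F4 D4.
Then write for piccolo: it sounds a perfect octave above written, so the part must be a perfect octave below concert.
C#5 → C#4
Cbb5 → Cbb4
F4 → F3
D4 → D3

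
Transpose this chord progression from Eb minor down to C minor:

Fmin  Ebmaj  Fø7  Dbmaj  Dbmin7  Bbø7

Eb minor down to C minor is a minor third; each chord root moves by that interval while the quality stays the same.
Fmin: root F down a minor third → D, giving Dmin.
Ebmaj: root Eb down a minor third → C, giving Cmaj.
Fø7: root F down a minor third → D, giving Dø7.
Dbmaj: root Db down a minor third → Bb, giving Bbmaj.
Dbmin7: root Db down a minor third → Bb, giving Bbmin7.
Bbø7: root Bb down a minor third → G, giving Gø7.

Dmin Cmaj Dø7 Bbmaj Bbmin7 Gø7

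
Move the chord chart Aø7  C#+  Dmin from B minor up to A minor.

B minor up to A minor is a minor seventh; each chord root moves by that interval while the quality stays the same.
Aø7: root A up a minor seventh → G, giving Gø7.
C#+: root C# up a minor seventh → B, giving B+.
Dmin: root D up a minor seventh → C, giving Cmin.

Gø7 B+ Cmin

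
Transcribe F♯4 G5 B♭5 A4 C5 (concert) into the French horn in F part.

C#5 D6 F6 E5 G5

The French horn in F sounds a perfect fifth below written, so the written part must be a perfect fifth above concert — transpose each note up.
F#4 -> C#5
G5 -> D6
Bb5 -> F6
A4 -> E5
C5 -> G5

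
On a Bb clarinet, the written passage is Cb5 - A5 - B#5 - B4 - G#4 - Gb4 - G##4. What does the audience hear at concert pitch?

Written C4 on the Bb clarinet sounds as Bb3, a major second lower; apply that shift to every note.
Cb5 -> Bbb4
A5 -> G5
B#5 -> A#5
B4 -> A4
G#4 -> F#4
Gb4 -> Fb4
G##4 -> F##4

Bbb4 G5 A#5 A4 F#4 Fb4 F##4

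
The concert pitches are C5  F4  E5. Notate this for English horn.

G5 C5 B5

Written C4 sounds as F3 on the English horn, so concert pitches are written a perfect fifth up.
C5 to G5
F4 to C5
E5 to B5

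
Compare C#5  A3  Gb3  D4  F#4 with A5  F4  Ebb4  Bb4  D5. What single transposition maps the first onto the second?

From C#5 to A5 is 6 letter names — a sixth of some quality.
C#5 to A5 is 8 semitones, which makes it a minor sixth; the second version is higher, so the direction is up.
Checking another pair — F#4 → D5 — gives the same interval.

up a minor sixth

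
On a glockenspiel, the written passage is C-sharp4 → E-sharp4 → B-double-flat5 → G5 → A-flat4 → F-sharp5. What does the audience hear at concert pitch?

The glockenspiel sounds a perfect fifteenth above written, so transpose each written note up a perfect fifteenth.
C#4 -> C#6
E#4 -> E#6
Bbb5 -> Bbb7
G5 -> G7
Ab4 -> Ab6
F#5 -> F#7

C#6 E#6 Bbb7 G7 Ab6 F#7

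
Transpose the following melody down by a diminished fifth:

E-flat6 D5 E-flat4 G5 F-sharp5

Eb6 down a diminished fifth is A5.
D5 down a diminished fifth is G#4.
Eb4 down a diminished fifth is A3.
G5: a fifth down reaches C, and 6 semitones makes it C#5.
F#5 down a diminished fifth is B#4.

A5 G#4 A3 C#5 B#4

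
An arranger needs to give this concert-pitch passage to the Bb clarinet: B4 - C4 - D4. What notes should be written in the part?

C#5 D4 E4

The Bb clarinet sounds a major second below written, so the written part must be a major second above concert — transpose each note up.
B4 gives C#5
C4 gives D4
D4 gives E4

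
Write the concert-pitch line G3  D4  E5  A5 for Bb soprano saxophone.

Written C4 sounds as Bb3 on the Bb soprano saxophone, so concert pitches are written a major second up.
G3 -> A3
D4 -> E4
E5 -> F#5
A5 -> B5

A3 E4 F#5 B5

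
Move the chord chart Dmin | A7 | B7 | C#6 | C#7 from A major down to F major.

Bbmin F7 G7 A6 A7

A major down to F major is a major third; each chord root moves by that interval while the quality stays the same.
Dmin: root D down a major third → Bb, giving Bbmin.
A7: root A down a major third → F, giving F7.
B7: root B down a major third → G, giving G7.
C#6: root C# down a major third → A, giving A6.
C#7: root C# down a major third → A, giving A7.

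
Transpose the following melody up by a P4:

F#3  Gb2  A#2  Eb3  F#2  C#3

B3 Cb3 D#3 Ab3 B2 F#3

A perfect fourth up from F#3 gives B3.
A perfect fourth up from Gb2 gives Cb3.
A perfect fourth up from A#2 gives D#3.
A perfect fourth up from Eb3 gives Ab3.
F#2: a fourth up reaches B, and 5 semitones makes it B2.
A perfect fourth up from C#3 gives F#3.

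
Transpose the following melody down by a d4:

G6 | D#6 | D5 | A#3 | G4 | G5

D#6 A##5 A#4 E##3 D#4 D#5

G6 down a diminished fourth is D#6.
D#6: a fourth down reaches A, and 4 semitones makes it A##5.
D5 down a diminished fourth is A#4.
A diminished fourth down from A#3 gives E##3.
G4 down a diminished fourth is D#4.
G5: a fourth down reaches D, and 4 semitones makes it D#5.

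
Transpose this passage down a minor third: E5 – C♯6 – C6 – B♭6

C#5 A#5 A5 G6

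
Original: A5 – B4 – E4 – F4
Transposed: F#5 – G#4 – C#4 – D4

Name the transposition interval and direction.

down a minor third

From A5 to F#5 is 3 letter names — a third of some quality.
F#5 to A5 is 3 semitones, which makes it a minor third; the second version is lower, so the direction is down.
Checking another pair — F4 → D4 — gives the same interval.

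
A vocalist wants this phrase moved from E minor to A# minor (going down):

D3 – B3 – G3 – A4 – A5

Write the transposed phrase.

G#2 E#3 C#3 D#4 D#5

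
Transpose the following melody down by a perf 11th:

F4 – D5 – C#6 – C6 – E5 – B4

C3 A3 G#4 G4 B3 F#3

F4: an eleventh down reaches C, and 17 semitones makes it C3.
D5 down a perfect eleventh is A3.
C#6: an eleventh down reaches G, and 17 semitones makes it G#4.
C6: an eleventh down reaches G, and 17 semitones makes it G4.
E5: an eleventh down reaches B, and 17 semitones makes it B3.
A perfect eleventh down from B4 gives F#3.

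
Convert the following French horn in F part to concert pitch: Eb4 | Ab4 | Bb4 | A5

Ab3 Db4 Eb4 D5

The French horn in F sounds a perfect fifth below written, so transpose each written note down a perfect fifth.
Eb4 gives Ab3
Ab4 gives Db4
Bb4 gives Eb4
A5 gives D5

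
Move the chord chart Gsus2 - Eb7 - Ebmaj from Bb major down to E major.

Bb major down to E major is a diminished fifth; each chord root moves by that interval while the quality stays the same.
Gsus2: root G down a diminished fifth → C#, giving C#sus2.
Eb7: root Eb down a diminished fifth → A, giving A7.
Ebmaj: root Eb down a diminished fifth → A, giving Amaj.

C#sus2 A7 Amaj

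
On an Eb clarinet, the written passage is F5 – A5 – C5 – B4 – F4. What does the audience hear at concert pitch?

Ab5 C6 Eb5 D5 Ab4

The Eb clarinet sounds a minor third above written, so transpose each written note up a minor third.
F5 becomes Ab5
A5 becomes C6
C5 becomes Eb5
B4 becomes D5
F4 becomes Ab4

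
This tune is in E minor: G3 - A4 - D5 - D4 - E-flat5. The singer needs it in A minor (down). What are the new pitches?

C3 D4 G4 G3 Ab4

E minor to A minor down is a perfect fifth, so every note moves down by that interval.
G3 to C3
A4 to D4
D5 to G4
D4 to G3
Eb5 to Ab4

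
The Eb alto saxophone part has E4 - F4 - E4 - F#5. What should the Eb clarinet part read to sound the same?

E3 F3 E3 F#4

First find concert pitch: the Eb alto saxophone sounds a major sixth below written, so E4 F4 E4 F#5 sounds G3 Ab3 G3 A4.
Then write for Eb clarinet: it sounds a minor third above written, so the part must be a minor third below concert.
G3 → E3
Ab3 → F3
G3 → E3
A4 → F#4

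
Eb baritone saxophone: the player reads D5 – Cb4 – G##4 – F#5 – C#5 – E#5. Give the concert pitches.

F3 Ebb2 B#2 A3 E3 G#3

Written C4 on the Eb baritone saxophone sounds as Eb2, a major thirteenth lower; apply that shift to every note.
D5 gives F3
Cb4 gives Ebb2
G##4 gives B#2
F#5 gives A3
C#5 gives E3
E#5 gives G#3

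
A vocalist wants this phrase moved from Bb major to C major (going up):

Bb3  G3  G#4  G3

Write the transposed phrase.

Bb major to C major up is a major second, so every note moves up by that interval.
Bb3 becomes C4
G3 becomes A3
G#4 becomes A#4
G3 becomes A3

C4 A3 A#4 A3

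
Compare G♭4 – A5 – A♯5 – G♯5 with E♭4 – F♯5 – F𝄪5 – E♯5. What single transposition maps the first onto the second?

From Gb4 to Eb4 is 3 letter names — a third of some quality.
Eb4 to Gb4 is 3 semitones, which makes it a minor third; the second version is lower, so the direction is down.
Checking another pair — G#5 → E#5 — gives the same interval.

down a minor third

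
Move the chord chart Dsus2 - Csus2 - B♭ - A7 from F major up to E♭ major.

Csus2 Bbsus2 Ab G7

F major up to E♭ major is a minor seventh; each chord root moves by that interval while the quality stays the same.
Dsus2: root D up a minor seventh → C, giving Csus2.
Csus2: root C up a minor seventh → Bb, giving Bbsus2.
B♭: root B♭ up a minor seventh → Ab, giving Ab.
A7: root A up a minor seventh → G, giving G7.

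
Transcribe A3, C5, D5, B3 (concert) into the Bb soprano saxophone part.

B3 D5 E5 C#4

Written C4 sounds as Bb3 on the Bb soprano saxophone, so concert pitches are written a major second up.
A3 to B3
C5 to D5
D5 to E5
B3 to C#4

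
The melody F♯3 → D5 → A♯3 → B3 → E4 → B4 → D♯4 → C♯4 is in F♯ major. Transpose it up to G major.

G3 Eb5 B3 C4 F4 C5 E4 D4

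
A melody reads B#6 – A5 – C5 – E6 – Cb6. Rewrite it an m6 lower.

D##6 C#5 E4 G#5 Eb5

B#6 down a minor sixth is D##6.
A5: a sixth down reaches C, and 8 semitones makes it C#5.
C5: a sixth down reaches E, and 8 semitones makes it E4.
E6 down a minor sixth is G#5.
Cb6: a sixth down reaches E, and 8 semitones makes it Eb5.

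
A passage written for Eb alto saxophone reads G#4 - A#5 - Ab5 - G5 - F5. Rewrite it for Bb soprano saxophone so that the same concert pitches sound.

First find concert pitch: the Eb alto saxophone sounds a major sixth below written, so G#4 A#5 Ab5 G5 F5 sounds B3 C#5 Cb5 Bb4 Ab4.
Then write for Bb soprano saxophone: it sounds a major second below written, so the part must be a major second above concert.
B3 → C#4
C#5 → D#5
Cb5 → Db5
Bb4 → C5
Ab4 → Bb4

C#4 D#5 Db5 C5 Bb4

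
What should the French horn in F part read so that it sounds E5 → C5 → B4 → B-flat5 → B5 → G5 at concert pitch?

Written C4 sounds as F3 on the French horn in F, so concert pitches are written a perfect fifth up.
E5 gives B5
C5 gives G5
B4 gives F#5
Bb5 gives F6
B5 gives F#6
G5 gives D6

B5 G5 F#5 F6 F#6 D6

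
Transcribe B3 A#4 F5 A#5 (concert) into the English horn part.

Written C4 sounds as F3 on the English horn, so concert pitches are written a perfect fifth up.
B3 -> F#4
A#4 -> E#5
F5 -> C6
A#5 -> E#6

F#4 E#5 C6 E#6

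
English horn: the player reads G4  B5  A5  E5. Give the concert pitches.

The English horn sounds a perfect fifth below written, so transpose each written note down a perfect fifth.
G4 → C4
B5 → E5
A5 → D5
E5 → A4

C4 E5 D5 A4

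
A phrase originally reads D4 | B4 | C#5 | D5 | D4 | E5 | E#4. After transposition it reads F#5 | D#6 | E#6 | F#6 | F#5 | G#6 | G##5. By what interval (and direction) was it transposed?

From D4 to F#5 is 10 letter names — a tenth of some quality.
D4 to F#5 is 16 semitones, which makes it a major tenth; the second version is higher, so the direction is up.
Checking another pair — E#4 → G##5 — gives the same interval.

up a major tenth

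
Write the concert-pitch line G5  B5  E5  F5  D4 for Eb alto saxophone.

Written C4 sounds as Eb3 on the Eb alto saxophone, so concert pitches are written a major sixth up.
G5 -> E6
B5 -> G#6
E5 -> C#6
F5 -> D6
D4 -> B4

E6 G#6 C#6 D6 B4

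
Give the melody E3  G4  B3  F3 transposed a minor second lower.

D#3 F#4 A#3 E3

E3 becomes D#3
G4 becomes F#4
B3 becomes A#3
F3 becomes E3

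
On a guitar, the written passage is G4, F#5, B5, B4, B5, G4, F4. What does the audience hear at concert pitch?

The guitar sounds a perfect octave below written, so transpose each written note down a perfect octave.
G4 to G3
F#5 to F#4
B5 to B4
B4 to B3
B5 to B4
G4 to G3
F4 to F3

G3 F#4 B4 B3 B4 G3 F3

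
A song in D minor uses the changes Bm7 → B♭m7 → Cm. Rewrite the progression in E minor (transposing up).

C#m7 Cm7 Dm

D minor up to E minor is a major second; each chord root moves by that interval while the quality stays the same.
Bm7: root B up a major second → C#, giving C#m7.
B♭m7: root B♭ up a major second → C, giving Cm7.
Cm: root C up a major second → D, giving Dm.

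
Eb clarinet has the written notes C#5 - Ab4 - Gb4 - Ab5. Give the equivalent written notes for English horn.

First find concert pitch: the Eb clarinet sounds a minor third above written, so C#5 Ab4 Gb4 Ab5 sounds E5 Cb5 Bbb4 Cb6.
Then write for English horn: it sounds a perfect fifth below written, so the part must be a perfect fifth above concert.
E5 → B5
Cb5 → Gb5
Bbb4 → Fb5
Cb6 → Gb6

B5 Gb5 Fb5 Gb6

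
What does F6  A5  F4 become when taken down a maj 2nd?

Eb6 G5 Eb4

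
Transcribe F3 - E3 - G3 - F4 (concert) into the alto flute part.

Written C4 sounds as G3 on the alto flute, so concert pitches are written a perfect fourth up.
F3 gives Bb3
E3 gives A3
G3 gives C4
F4 gives Bb4

Bb3 A3 C4 Bb4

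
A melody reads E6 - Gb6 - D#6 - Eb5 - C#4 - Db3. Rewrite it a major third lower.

E6 becomes C6
Gb6 becomes Ebb6
D#6 becomes B5
Eb5 becomes Cb5
C#4 becomes A3
Db3 becomes Bbb2

C6 Ebb6 B5 Cb5 A3 Bbb2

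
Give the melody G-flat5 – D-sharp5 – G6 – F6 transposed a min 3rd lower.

Eb5 B#4 E6 D6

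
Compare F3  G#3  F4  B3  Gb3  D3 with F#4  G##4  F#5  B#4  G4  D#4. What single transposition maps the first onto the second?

Take the first pair: F3 → F#4. F to F spans 8 letter names, so the interval is some kind of octave.
F3 to F#4 is 13 semitones, which makes it an augmented octave; the second version is higher, so the direction is up.
Checking another pair — D3 → D#4 — gives the same interval.

up an augmented octave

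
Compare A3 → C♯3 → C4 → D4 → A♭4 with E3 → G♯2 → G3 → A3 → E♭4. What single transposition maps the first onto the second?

down a perfect fourth

From A3 to E3 is 4 letter names — a fourth of some quality.
E3 to A3 is 5 semitones, which makes it a perfect fourth; the second version is lower, so the direction is down.
Checking another pair — Ab4 → Eb4 — gives the same interval.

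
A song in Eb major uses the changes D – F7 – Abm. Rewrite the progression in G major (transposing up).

F# A7 Cm

Eb major up to G major is a major third; each chord root moves by that interval while the quality stays the same.
D: root D up a major third → F#, giving F#.
F7: root F up a major third → A, giving A7.
Abm: root Ab up a major third → C, giving Cm.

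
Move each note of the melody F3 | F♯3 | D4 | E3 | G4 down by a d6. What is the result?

A#2 A##2 F##3 G##2 B#3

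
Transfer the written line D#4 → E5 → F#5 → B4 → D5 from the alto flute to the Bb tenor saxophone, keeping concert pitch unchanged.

B#4 C#6 D#6 G#5 B5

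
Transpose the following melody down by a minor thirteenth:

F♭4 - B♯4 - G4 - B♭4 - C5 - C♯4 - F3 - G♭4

Ab2 D##3 B2 D3 E3 E#2 A1 Bb2

Fb4 -> Ab2
B#4 -> D##3
G4 -> B2
Bb4 -> D3
C5 -> E3
C#4 -> E#2
F3 -> A1
Gb4 -> Bb2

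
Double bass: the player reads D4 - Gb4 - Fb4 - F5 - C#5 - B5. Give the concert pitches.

D3 Gb3 Fb3 F4 C#4 B4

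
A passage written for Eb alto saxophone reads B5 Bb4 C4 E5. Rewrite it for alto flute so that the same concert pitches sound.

G5 Gb4 Ab3 C5

First find concert pitch: the Eb alto saxophone sounds a major sixth below written, so B5 Bb4 C4 E5 sounds D5 Db4 Eb3 G4.
Then write for alto flute: it sounds a perfect fourth below written, so the part must be a perfect fourth above concert.
D5 → G5
Db4 → Gb4
Eb3 → Ab3
G4 → C5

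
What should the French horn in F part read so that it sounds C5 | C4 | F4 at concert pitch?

The French horn in F sounds a perfect fifth below written, so the written part must be a perfect fifth above concert — transpose each note up.
C5 → G5
C4 → G4
F4 → C5

G5 G4 C5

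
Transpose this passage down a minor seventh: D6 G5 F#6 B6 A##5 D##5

E5 A4 G#5 C#6 B##4 E##4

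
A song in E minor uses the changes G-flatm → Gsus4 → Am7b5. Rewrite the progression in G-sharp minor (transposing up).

Bbm Bsus4 C#m7b5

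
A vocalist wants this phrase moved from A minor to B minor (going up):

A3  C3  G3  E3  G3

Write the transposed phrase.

From A up to B is a major second; apply that to each pitch.
A3 becomes B3
C3 becomes D3
G3 becomes A3
E3 becomes F#3
G3 becomes A3

B3 D3 A3 F#3 A3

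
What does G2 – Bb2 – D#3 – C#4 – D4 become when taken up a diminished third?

Bbb2 Dbb3 F3 Eb4 Fb4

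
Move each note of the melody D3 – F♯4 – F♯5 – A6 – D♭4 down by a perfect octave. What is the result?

D3 to D2
F#4 to F#3
F#5 to F#4
A6 to A5
Db4 to Db3

D2 F#3 F#4 A5 Db3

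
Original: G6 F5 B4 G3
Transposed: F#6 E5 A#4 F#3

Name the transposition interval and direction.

down a minor second

Take the first pair: G6 → F#6. G to F spans 2 letter names, so the interval is some kind of second.
F#6 to G6 is 1 semitone, which makes it a minor second; the second version is lower, so the direction is down.
Checking another pair — G3 → F#3 — gives the same interval.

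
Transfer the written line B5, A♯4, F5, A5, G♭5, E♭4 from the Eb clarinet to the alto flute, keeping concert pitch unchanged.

First find concert pitch: the Eb clarinet sounds a minor third above written, so B5 A♯4 F5 A5 G♭5 E♭4 sounds D6 C#5 Ab5 C6 Bbb5 Gb4.
Then write for alto flute: it sounds a perfect fourth below written, so the part must be a perfect fourth above concert.
D6 → G6
C#5 → F#5
Ab5 → Db6
C6 → F6
Bbb5 → Ebb6
Gb4 → Cb5

G6 F#5 Db6 F6 Ebb6 Cb5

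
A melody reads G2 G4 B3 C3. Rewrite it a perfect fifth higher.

G2 gives D3
G4 gives D5
B3 gives F#4
C3 gives G3

D3 D5 F#4 G3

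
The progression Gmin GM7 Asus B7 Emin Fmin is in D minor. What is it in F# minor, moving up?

Bmin BM7 C#sus D#7 G#min Amin

D minor up to F# minor is a major third; each chord root moves by that interval while the quality stays the same.
Gmin: root G up a major third → B, giving Bmin.
GM7: root G up a major third → B, giving BM7.
Asus: root A up a major third → C#, giving C#sus.
B7: root B up a major third → D#, giving D#7.
Emin: root E up a major third → G#, giving G#min.
Fmin: root F up a major third → A, giving Amin.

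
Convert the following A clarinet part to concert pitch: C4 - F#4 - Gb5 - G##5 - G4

A3 D#4 Eb5 E##5 E4

The A clarinet sounds a minor third below written, so transpose each written note down a minor third.
C4 becomes A3
F#4 becomes D#4
Gb5 becomes Eb5
G##5 becomes E##5
G4 becomes E4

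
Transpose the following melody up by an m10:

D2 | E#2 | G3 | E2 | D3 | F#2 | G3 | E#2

F3 G#3 Bb4 G3 F4 A3 Bb4 G#3

D2 up a minor tenth is F3.
A minor tenth up from E#2 gives G#3.
A minor tenth up from G3 gives Bb4.
A minor tenth up from E2 gives G3.
D3 up a minor tenth is F4.
F#2: a tenth up reaches A, and 15 semitones makes it A3.
G3 up a minor tenth is Bb4.
A minor tenth up from E#2 gives G#3.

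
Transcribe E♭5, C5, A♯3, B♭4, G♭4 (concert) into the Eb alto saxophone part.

The Eb alto saxophone sounds a major sixth below written, so the written part must be a major sixth above concert — transpose each note up.
Eb5 → C6
C5 → A5
A#3 → F##4
Bb4 → G5
Gb4 → Eb5

C6 A5 F##4 G5 Eb5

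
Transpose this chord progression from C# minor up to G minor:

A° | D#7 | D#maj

Eb° A7 Amaj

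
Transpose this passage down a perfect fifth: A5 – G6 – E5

D5 C6 A4

A5 becomes D5
G6 becomes C6
E5 becomes A4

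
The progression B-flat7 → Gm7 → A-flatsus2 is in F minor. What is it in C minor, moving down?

F minor down to C minor is a perfect fourth; each chord root moves by that interval while the quality stays the same.
B-flat7: root B-flat down a perfect fourth → F, giving F7.
Gm7: root G down a perfect fourth → D, giving Dm7.
A-flatsus2: root A-flat down a perfect fourth → Eb, giving Ebsus2.

F7 Dm7 Ebsus2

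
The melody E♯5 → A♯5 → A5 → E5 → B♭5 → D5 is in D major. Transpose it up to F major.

G#5 C#6 C6 G5 Db6 F5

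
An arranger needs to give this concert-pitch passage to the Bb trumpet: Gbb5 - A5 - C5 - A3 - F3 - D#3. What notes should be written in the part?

Abb5 B5 D5 B3 G3 E#3

The Bb trumpet sounds a major second below written, so the written part must be a major second above concert — transpose each note up.
Gbb5 becomes Abb5
A5 becomes B5
C5 becomes D5
A3 becomes B3
F3 becomes G3
D#3 becomes E#3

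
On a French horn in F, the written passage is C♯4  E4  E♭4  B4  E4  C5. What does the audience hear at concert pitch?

Written C4 on the French horn in F sounds as F3, a perfect fifth lower; apply that shift to every note.
C#4 becomes F#3
E4 becomes A3
Eb4 becomes Ab3
B4 becomes E4
E4 becomes A3
C5 becomes F4

F#3 A3 Ab3 E4 A3 F4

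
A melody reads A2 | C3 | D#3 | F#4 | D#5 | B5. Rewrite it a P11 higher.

A2 becomes D4
C3 becomes F4
D#3 becomes G#4
F#4 becomes B5
D#5 becomes G#6
B5 becomes E7

D4 F4 G#4 B5 G#6 E7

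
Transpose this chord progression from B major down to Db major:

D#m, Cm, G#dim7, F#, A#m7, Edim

Fm Ebbm Bbdim7 Ab Cm7 Gbdim

B major down to Db major is an augmented sixth; each chord root moves by that interval while the quality stays the same.
D#m: root D# down an augmented sixth → F, giving Fm.
Cm: root C down an augmented sixth → Ebb, giving Ebbm.
G#dim7: root G# down an augmented sixth → Bb, giving Bbdim7.
F#: root F# down an augmented sixth → Ab, giving Ab.
A#m7: root A# down an augmented sixth → C, giving Cm7.
Edim: root E down an augmented sixth → Gb, giving Gbdim.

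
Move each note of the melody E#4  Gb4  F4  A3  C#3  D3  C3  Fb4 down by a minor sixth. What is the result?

E#4 to G##3
Gb4 to Bb3
F4 to A3
A3 to C#3
C#3 to E#2
D3 to F#2
C3 to E2
Fb4 to Ab3

G##3 Bb3 A3 C#3 E#2 F#2 E2 Ab3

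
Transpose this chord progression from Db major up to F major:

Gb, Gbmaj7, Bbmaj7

Bb Bbmaj7 Dmaj7

Db major up to F major is a major third; each chord root moves by that interval while the quality stays the same.
Gb: root Gb up a major third → Bb, giving Bb.
Gbmaj7: root Gb up a major third → Bb, giving Bbmaj7.
Bbmaj7: root Bb up a major third → D, giving Dmaj7.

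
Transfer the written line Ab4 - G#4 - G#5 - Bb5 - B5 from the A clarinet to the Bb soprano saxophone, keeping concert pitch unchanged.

G4 F##4 F##5 A5 A#5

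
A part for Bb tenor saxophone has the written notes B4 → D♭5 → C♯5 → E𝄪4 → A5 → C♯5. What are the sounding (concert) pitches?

The Bb tenor saxophone sounds a major ninth below written, so transpose each written note down a major ninth.
B4 gives A3
Db5 gives Cb4
C#5 gives B3
E##4 gives D##3
A5 gives G4
C#5 gives B3

A3 Cb4 B3 D##3 G4 B3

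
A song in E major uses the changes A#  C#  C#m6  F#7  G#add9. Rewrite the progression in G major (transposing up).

C# E Em6 A7 Badd9

E major up to G major is a minor third; each chord root moves by that interval while the quality stays the same.
A#: root A# up a minor third → C#, giving C#.
C#: root C# up a minor third → E, giving E.
C#m6: root C# up a minor third → E, giving Em6.
F#7: root F# up a minor third → A, giving A7.
G#add9: root G# up a minor third → B, giving Badd9.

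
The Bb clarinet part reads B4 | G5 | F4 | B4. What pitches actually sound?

A4 F5 Eb4 A4

The Bb clarinet sounds a major second below written, so transpose each written note down a major second.
B4 -> A4
G5 -> F5
F4 -> Eb4
B4 -> A4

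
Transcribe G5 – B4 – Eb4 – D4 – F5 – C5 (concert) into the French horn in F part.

D6 F#5 Bb4 A4 C6 G5

The French horn in F sounds a perfect fifth below written, so the written part must be a perfect fifth above concert — transpose each note up.
G5 to D6
B4 to F#5
Eb4 to Bb4
D4 to A4
F5 to C6
C5 to G5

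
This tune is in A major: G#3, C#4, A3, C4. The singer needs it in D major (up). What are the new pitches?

From A up to D is a perfect fourth; apply that to each pitch.
G#3 → C#4
C#4 → F#4
A3 → D4
C4 → F4

C#4 F#4 D4 F4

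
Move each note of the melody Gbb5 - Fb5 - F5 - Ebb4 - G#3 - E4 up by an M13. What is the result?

Ebb7 Db7 D7 Cb6 E#5 C#6

A major thirteenth up from Gbb5 gives Ebb7.
A major thirteenth up from Fb5 gives Db7.
F5 up a major thirteenth is D7.
Ebb4 up a major thirteenth is Cb6.
G#3 up a major thirteenth is E#5.
E4 up a major thirteenth is C#6.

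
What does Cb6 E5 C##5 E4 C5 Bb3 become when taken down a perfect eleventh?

Cb6 → Gb4
E5 → B3
C##5 → G##3
E4 → B2
C5 → G3
Bb3 → F2

Gb4 B3 G##3 B2 G3 F2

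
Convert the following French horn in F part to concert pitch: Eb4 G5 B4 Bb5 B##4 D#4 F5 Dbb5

The French horn in F sounds a perfect fifth below written, so transpose each written note down a perfect fifth.
Eb4 → Ab3
G5 → C5
B4 → E4
Bb5 → Eb5
B##4 → E##4
D#4 → G#3
F5 → Bb4
Dbb5 → Gbb4

Ab3 C5 E4 Eb5 E##4 G#3 Bb4 Gbb4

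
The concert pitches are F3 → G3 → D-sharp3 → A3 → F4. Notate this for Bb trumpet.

G3 A3 E#3 B3 G4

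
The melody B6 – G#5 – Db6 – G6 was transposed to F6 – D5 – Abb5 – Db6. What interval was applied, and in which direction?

down an augmented fourth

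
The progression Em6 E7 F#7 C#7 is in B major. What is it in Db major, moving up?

Gbm6 Gb7 Ab7 Eb7

B major up to Db major is a diminished third; each chord root moves by that interval while the quality stays the same.
Em6: root E up a diminished third → Gb, giving Gbm6.
E7: root E up a diminished third → Gb, giving Gb7.
F#7: root F# up a diminished third → Ab, giving Ab7.
C#7: root C# up a diminished third → Eb, giving Eb7.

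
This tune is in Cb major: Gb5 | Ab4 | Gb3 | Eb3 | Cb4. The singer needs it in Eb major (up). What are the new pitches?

Bb5 C5 Bb3 G3 Eb4

Cb major to Eb major up is a major third, so every note moves up by that interval.
Gb5 gives Bb5
Ab4 gives C5
Gb3 gives Bb3
Eb3 gives G3
Cb4 gives Eb4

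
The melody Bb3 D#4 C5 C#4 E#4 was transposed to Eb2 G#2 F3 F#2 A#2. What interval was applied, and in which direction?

down a perfect twelfth

From Bb3 to Eb2 is 12 letter names — a twelfth of some quality.
Eb2 to Bb3 is 19 semitones, which makes it a perfect twelfth; the second version is lower, so the direction is down.
Checking another pair — E#4 → A#2 — gives the same interval.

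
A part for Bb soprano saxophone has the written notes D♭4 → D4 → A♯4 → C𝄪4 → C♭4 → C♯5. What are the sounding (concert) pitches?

Cb4 C4 G#4 B#3 Bbb3 B4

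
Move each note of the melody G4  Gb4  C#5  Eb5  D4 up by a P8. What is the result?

G5 Gb5 C#6 Eb6 D5

G4: an octave up reaches G, and 12 semitones makes it G5.
Gb4 up a perfect octave is Gb5.
C#5 up a perfect octave is C#6.
Eb5 up a perfect octave is Eb6.
D4: an octave up reaches D, and 12 semitones makes it D5.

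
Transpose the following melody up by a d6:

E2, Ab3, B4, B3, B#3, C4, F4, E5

Cb3 Fbb4 Gb5 Gb4 G4 Abb4 Dbb5 Cb6

E2 → Cb3
Ab3 → Fbb4
B4 → Gb5
B3 → Gb4
B#3 → G4
C4 → Abb4
F4 → Dbb5
E5 → Cb6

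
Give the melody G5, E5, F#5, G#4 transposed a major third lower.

Eb5 C5 D5 E4

G5 gives Eb5
E5 gives C5
F#5 gives D5
G#4 gives E4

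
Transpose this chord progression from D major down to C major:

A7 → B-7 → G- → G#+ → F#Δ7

G7 A-7 F- F#+ EΔ7

D major down to C major is a major second; each chord root moves by that interval while the quality stays the same.
A7: root A down a major second → G, giving G7.
B-7: root B down a major second → A, giving A-7.
G-: root G down a major second → F, giving F-.
G#+: root G# down a major second → F#, giving F#+.
F#Δ7: root F# down a major second → E, giving EΔ7.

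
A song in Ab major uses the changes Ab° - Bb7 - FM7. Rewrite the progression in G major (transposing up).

G° A7 EM7

Ab major up to G major is a major seventh; each chord root moves by that interval while the quality stays the same.
Ab°: root Ab up a major seventh → G, giving G°.
Bb7: root Bb up a major seventh → A, giving A7.
FM7: root F up a major seventh → E, giving EM7.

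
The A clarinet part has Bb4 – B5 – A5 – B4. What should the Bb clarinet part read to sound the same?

First find concert pitch: the A clarinet sounds a minor third below written, so Bb4 B5 A5 B4 sounds G4 G#5 F#5 G#4.
Then write for Bb clarinet: it sounds a major second below written, so the part must be a major second above concert.
G4 → A4
G#5 → A#5
F#5 → G#5
G#4 → A#4

A4 A#5 G#5 A#4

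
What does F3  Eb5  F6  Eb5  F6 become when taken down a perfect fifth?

Bb2 Ab4 Bb5 Ab4 Bb5

F3 becomes Bb2
Eb5 becomes Ab4
F6 becomes Bb5
Eb5 becomes Ab4
F6 becomes Bb5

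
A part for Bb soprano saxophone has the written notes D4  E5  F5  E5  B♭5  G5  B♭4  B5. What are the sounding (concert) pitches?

C4 D5 Eb5 D5 Ab5 F5 Ab4 A5

The Bb soprano saxophone sounds a major second below written, so transpose each written note down a major second.
D4 → C4
E5 → D5
F5 → Eb5
E5 → D5
Bb5 → Ab5
G5 → F5
Bb4 → Ab4
B5 → A5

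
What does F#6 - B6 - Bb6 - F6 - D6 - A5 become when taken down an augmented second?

An augmented second down from F#6 gives Eb6.
An augmented second down from B6 gives Ab6.
Bb6: a second down reaches A, and 3 semitones makes it Abb6.
F6 down an augmented second is Ebb6.
D6 down an augmented second is Cb6.
An augmented second down from A5 gives Gb5.

Eb6 Ab6 Abb6 Ebb6 Cb6 Gb5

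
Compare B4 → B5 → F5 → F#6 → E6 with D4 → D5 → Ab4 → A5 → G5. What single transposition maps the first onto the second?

From B4 to D4 is 6 letter names — a sixth of some quality.
D4 to B4 is 9 semitones, which makes it a major sixth; the second version is lower, so the direction is down.
Checking another pair — E6 → G5 — gives the same interval.

down a major sixth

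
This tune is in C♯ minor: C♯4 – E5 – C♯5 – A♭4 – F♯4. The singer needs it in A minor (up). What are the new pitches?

A4 C6 A5 Fb5 D5

From C♯ up to A is a minor sixth; apply that to each pitch.
C#4 gives A4
E5 gives C6
C#5 gives A5
Ab4 gives Fb5
F#4 gives D5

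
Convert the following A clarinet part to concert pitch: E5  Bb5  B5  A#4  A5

Written C4 on the A clarinet sounds as A3, a minor third lower; apply that shift to every note.
E5 → C#5
Bb5 → G5
B5 → G#5
A#4 → F##4
A5 → F#5

C#5 G5 G#5 F##4 F#5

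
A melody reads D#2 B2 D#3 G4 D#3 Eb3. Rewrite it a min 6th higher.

D#2 to B2
B2 to G3
D#3 to B3
G4 to Eb5
D#3 to B3
Eb3 to Cb4

B2 G3 B3 Eb5 B3 Cb4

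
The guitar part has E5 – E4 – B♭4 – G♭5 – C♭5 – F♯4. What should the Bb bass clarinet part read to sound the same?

First find concert pitch: the guitar sounds a perfect octave below written, so E5 E4 B♭4 G♭5 C♭5 F♯4 sounds E4 E3 Bb3 Gb4 Cb4 F#3.
Then write for Bb bass clarinet: it sounds a major ninth below written, so the part must be a major ninth above concert.
E4 → F#5
E3 → F#4
Bb3 → C5
Gb4 → Ab5
Cb4 → Db5
F#3 → G#4

F#5 F#4 C5 Ab5 Db5 G#4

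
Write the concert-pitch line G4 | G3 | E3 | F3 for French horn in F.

The French horn in F sounds a perfect fifth below written, so the written part must be a perfect fifth above concert — transpose each note up.
G4 -> D5
G3 -> D4
E3 -> B3
F3 -> C4

D5 D4 B3 C4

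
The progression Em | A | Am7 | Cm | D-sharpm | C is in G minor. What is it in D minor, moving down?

Bm E Em7 Gm A#m G

G minor down to D minor is a perfect fourth; each chord root moves by that interval while the quality stays the same.
Em: root E down a perfect fourth → B, giving Bm.
A: root A down a perfect fourth → E, giving E.
Am7: root A down a perfect fourth → E, giving Em7.
Cm: root C down a perfect fourth → G, giving Gm.
D-sharpm: root D-sharp down a perfect fourth → A#, giving A#m.
C: root C down a perfect fourth → G, giving G.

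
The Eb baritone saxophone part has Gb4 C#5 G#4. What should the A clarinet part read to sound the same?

Dbb3 G3 D3

First find concert pitch: the Eb baritone saxophone sounds a major thirteenth below written, so Gb4 C#5 G#4 sounds Bbb2 E3 B2.
Then write for A clarinet: it sounds a minor third below written, so the part must be a minor third above concert.
Bbb2 → Dbb3
E3 → G3
B2 → D3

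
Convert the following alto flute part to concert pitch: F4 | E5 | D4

C4 B4 A3

The alto flute sounds a perfect fourth below written, so transpose each written note down a perfect fourth.
F4 -> C4
E5 -> B4
D4 -> A3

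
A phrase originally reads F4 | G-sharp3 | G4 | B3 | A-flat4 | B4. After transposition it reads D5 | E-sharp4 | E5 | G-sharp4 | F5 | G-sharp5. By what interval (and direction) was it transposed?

up a major sixth

Take the first pair: F4 → D5. F to D spans 6 letter names, so the interval is some kind of sixth.
F4 to D5 is 9 semitones, which makes it a major sixth; the second version is higher, so the direction is up.
Checking another pair — B4 → G#5 — gives the same interval.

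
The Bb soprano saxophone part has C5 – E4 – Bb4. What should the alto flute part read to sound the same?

Eb5 G4 Db5

First find concert pitch: the Bb soprano saxophone sounds a major second below written, so C5 E4 Bb4 sounds Bb4 D4 Ab4.
Then write for alto flute: it sounds a perfect fourth below written, so the part must be a perfect fourth above concert.
Bb4 → Eb5
D4 → G4
Ab4 → Db5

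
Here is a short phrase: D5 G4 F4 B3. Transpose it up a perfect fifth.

D5 becomes A5
G4 becomes D5
F4 becomes C5
B3 becomes F#4

A5 D5 C5 F#4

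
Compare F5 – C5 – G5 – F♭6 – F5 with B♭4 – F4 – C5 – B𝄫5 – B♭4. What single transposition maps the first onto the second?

Take the first pair: F5 → Bb4. F to B spans 5 letter names, so the interval is some kind of fifth.
Bb4 to F5 is 7 semitones, which makes it a perfect fifth; the second version is lower, so the direction is down.
Checking another pair — F5 → Bb4 — gives the same interval.

down a perfect fifth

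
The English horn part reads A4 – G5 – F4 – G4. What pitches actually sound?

The English horn sounds a perfect fifth below written, so transpose each written note down a perfect fifth.
A4 to D4
G5 to C5
F4 to Bb3
G4 to C4

D4 C5 Bb3 C4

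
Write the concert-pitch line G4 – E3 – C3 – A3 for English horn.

The English horn sounds a perfect fifth below written, so the written part must be a perfect fifth above concert — transpose each note up.
G4 → D5
E3 → B3
C3 → G3
A3 → E4

D5 B3 G3 E4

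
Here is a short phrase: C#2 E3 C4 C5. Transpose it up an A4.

C#2 gives F##2
E3 gives A#3
C4 gives F#4
C5 gives F#5

F##2 A#3 F#4 F#5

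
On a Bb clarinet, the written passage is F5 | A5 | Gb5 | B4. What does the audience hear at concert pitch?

The Bb clarinet sounds a major second below written, so transpose each written note down a major second.
F5 → Eb5
A5 → G5
Gb5 → Fb5
B4 → A4

Eb5 G5 Fb5 A4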